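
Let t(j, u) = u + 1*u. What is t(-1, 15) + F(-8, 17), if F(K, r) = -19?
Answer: 11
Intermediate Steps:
t(j, u) = 2*u (t(j, u) = u + u = 2*u)
t(-1, 15) + F(-8, 17) = 2*15 - 19 = 30 - 19 = 11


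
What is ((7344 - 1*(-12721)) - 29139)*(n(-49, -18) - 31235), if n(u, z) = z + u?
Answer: 284034348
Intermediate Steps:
n(u, z) = u + z
((7344 - 1*(-12721)) - 29139)*(n(-49, -18) - 31235) = ((7344 - 1*(-12721)) - 29139)*((-49 - 18) - 31235) = ((7344 + 12721) - 29139)*(-67 - 31235) = (20065 - 29139)*(-31302) = -9074*(-31302) = 284034348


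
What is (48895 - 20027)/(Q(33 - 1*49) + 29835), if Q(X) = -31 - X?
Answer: 1031/1065 ≈ 0.96807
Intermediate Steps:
(48895 - 20027)/(Q(33 - 1*49) + 29835) = (48895 - 20027)/((-31 - (33 - 1*49)) + 29835) = 28868/((-31 - (33 - 49)) + 29835) = 28868/((-31 - 1*(-16)) + 29835) = 28868/((-31 + 16) + 29835) = 28868/(-15 + 29835) = 28868/29820 = 28868*(1/29820) = 1031/1065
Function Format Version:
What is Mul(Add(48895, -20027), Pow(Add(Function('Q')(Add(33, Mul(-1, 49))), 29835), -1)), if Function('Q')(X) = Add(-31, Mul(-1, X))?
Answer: Rational(1031, 1065) ≈ 0.96807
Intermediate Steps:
Mul(Add(48895, -20027), Pow(Add(Function('Q')(Add(33, Mul(-1, 49))), 29835), -1)) = Mul(Add(48895, -20027), Pow(Add(Add(-31, Mul(-1, Add(33, Mul(-1, 49)))), 29835), -1)) = Mul(28868, Pow(Add(Add(-31, Mul(-1, Add(33, -49))), 29835), -1)) = Mul(28868, Pow(Add(Add(-31, Mul(-1, -16)), 29835), -1)) = Mul(28868, Pow(Add(Add(-31, 16), 29835), -1)) = Mul(28868, Pow(Add(-15, 29835), -1)) = Mul(28868, Pow(29820, -1)) = Mul(28868, Rational(1, 29820)) = Rational(1031, 1065)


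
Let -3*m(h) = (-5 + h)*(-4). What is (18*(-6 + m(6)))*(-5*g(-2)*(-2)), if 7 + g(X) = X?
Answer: 7560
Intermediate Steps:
m(h) = -20/3 + 4*h/3 (m(h) = -(-5 + h)*(-4)/3 = -(20 - 4*h)/3 = -20/3 + 4*h/3)
g(X) = -7 + X
(18*(-6 + m(6)))*(-5*g(-2)*(-2)) = (18*(-6 + (-20/3 + (4/3)*6)))*(-5*(-7 - 2)*(-2)) = (18*(-6 + (-20/3 + 8)))*(-5*(-9)*(-2)) = (18*(-6 + 4/3))*(45*(-2)) = (18*(-14/3))*(-90) = -84*(-90) = 7560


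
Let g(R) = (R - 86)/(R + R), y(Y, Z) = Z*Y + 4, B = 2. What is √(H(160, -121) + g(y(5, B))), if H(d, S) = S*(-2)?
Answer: 2*√2933/7 ≈ 15.473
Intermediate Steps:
H(d, S) = -2*S
y(Y, Z) = 4 + Y*Z (y(Y, Z) = Y*Z + 4 = 4 + Y*Z)
g(R) = (-86 + R)/(2*R) (g(R) = (-86 + R)/((2*R)) = (-86 + R)*(1/(2*R)) = (-86 + R)/(2*R))
√(H(160, -121) + g(y(5, B))) = √(-2*(-121) + (-86 + (4 + 5*2))/(2*(4 + 5*2))) = √(242 + (-86 + (4 + 10))/(2*(4 + 10))) = √(242 + (½)*(-86 + 14)/14) = √(242 + (½)*(1/14)*(-72)) = √(242 - 18/7) = √(1676/7) = 2*√2933/7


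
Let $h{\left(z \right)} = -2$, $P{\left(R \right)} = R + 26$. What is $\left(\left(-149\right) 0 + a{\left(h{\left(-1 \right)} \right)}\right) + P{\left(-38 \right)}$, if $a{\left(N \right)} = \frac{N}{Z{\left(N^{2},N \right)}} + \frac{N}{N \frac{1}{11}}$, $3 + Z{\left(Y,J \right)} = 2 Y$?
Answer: $- \frac{7}{5} \approx -1.4$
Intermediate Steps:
$P{\left(R \right)} = 26 + R$
$Z{\left(Y,J \right)} = -3 + 2 Y$
$a{\left(N \right)} = 11 + \frac{N}{-3 + 2 N^{2}}$ ($a{\left(N \right)} = \frac{N}{-3 + 2 N^{2}} + \frac{N}{N \frac{1}{11}} = \frac{N}{-3 + 2 N^{2}} + \frac{N}{\frac{1}{11} N} = \frac{N}{-3 + 2 N^{2}} + N \frac{11}{N} = \frac{N}{-3 + 2 N^{2}} + 11 = 11 + \frac{N}{-3 + 2 N^{2}}$)
$\left(\left(-149\right) 0 + a{\left(h{\left(-1 \right)} \right)}\right) + P{\left(-38 \right)} = \left(\left(-149\right) 0 + \frac{-33 - 2 + 22 \left(-2\right)^{2}}{-3 + 2 \left(-2\right)^{2}}\right) + \left(26 - 38\right) = \left(0 + \frac{-33 - 2 + 22 \cdot 4}{-3 + 2 \cdot 4}\right) - 12 = \left(0 + \frac{-33 - 2 + 88}{-3 + 8}\right) - 12 = \left(0 + \frac{1}{5} \cdot 53\right) - 12 = \left(0 + \frac{53}{5}\right) - 12 = \frac{53}{5} - 12 = - \frac{7}{5}$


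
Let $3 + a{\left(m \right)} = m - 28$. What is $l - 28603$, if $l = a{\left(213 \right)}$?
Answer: $-28421$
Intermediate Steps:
$a{\left(m \right)} = -31 + m$ ($a{\left(m \right)} = -3 + \left(m - 28\right) = -3 + \left(-28 + m\right) = -31 + m$)
$l = 182$ ($l = -31 + 213 = 182$)
$l - 28603 = 182 - 28603 = -28421$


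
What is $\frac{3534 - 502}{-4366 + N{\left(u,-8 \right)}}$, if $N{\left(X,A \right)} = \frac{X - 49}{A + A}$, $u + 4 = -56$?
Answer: $- \frac{48512}{69747} \approx -0.69554$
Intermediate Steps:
$u = -60$ ($u = -4 - 56 = -60$)
$N{\left(X,A \right)} = \frac{-49 + X}{2 A}$
$\frac{3534 - 502}{-4366 + N{\left(u,-8 \right)}} = \frac{3534 - 502}{-4366 + \frac{-49 - 60}{2 \left(-8\right)}} = \frac{3032}{-4366 + \frac{1}{2} \left(- \frac{1}{8}\right) \left(-109\right)} = \frac{3032}{-4366 + \frac{109}{16}} = \frac{3032}{- \frac{69747}{16}} = 3032 \left(- \frac{16}{69747}\right) = - \frac{48512}{69747}$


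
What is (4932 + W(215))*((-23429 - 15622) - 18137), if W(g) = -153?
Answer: -273301452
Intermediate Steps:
(4932 + W(215))*((-23429 - 15622) - 18137) = (4932 - 153)*((-23429 - 15622) - 18137) = 4779*(-39051 - 18137) = 4779*(-57188) = -273301452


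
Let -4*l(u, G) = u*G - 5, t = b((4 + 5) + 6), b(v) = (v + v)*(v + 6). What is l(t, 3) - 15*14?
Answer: -2725/4 ≈ -681.25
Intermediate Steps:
b(v) = 2*v*(6 + v) (b(v) = (2*v)*(6 + v) = 2*v*(6 + v))
t = 630 (t = 2*((4 + 5) + 6)*(6 + ((4 + 5) + 6)) = 2*(9 + 6)*(6 + (9 + 6)) = 2*15*(6 + 15) = 2*15*21 = 630)
l(u, G) = 5/4 - G*u/4 (l(u, G) = -(u*G - 5)/4 = -(G*u - 5)/4 = -(-5 + G*u)/4 = 5/4 - G*u/4)
l(t, 3) - 15*14 = (5/4 - 1/4*3*630) - 15*14 = (5/4 - 945/2) - 210 = -1885/4 - 210 = -2725/4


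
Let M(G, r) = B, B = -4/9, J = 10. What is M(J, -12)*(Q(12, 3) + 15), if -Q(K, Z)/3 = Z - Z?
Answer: -20/3 ≈ -6.6667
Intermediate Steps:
Q(K, Z) = 0 (Q(K, Z) = -3*(Z - Z) = -3*0 = 0)
B = -4/9 (B = -4*1/9 = -4/9 ≈ -0.44444)
M(G, r) = -4/9
M(J, -12)*(Q(12, 3) + 15) = -4*(0 + 15)/9 = -4/9*15 = -20/3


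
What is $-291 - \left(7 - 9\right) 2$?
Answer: $-287$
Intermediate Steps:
$-291 - \left(7 - 9\right) 2 = -291 - \left(-2\right) 2 = -291 - -4 = -291 + 4 = -287$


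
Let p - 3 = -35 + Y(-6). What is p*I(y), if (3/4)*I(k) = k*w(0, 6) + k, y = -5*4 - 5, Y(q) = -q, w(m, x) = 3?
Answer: 10400/3 ≈ 3466.7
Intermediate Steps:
y = -25 (y = -20 - 5 = -25)
I(k) = 16*k/3 (I(k) = 4*(k*3 + k)/3 = 4*(3*k + k)/3 = 4*(4*k)/3 = 16*k/3)
p = -26 (p = 3 + (-35 - 1*(-6)) = 3 + (-35 + 6) = 3 - 29 = -26)
p*I(y) = -416*(-25)/3 = -26*(-400/3) = 10400/3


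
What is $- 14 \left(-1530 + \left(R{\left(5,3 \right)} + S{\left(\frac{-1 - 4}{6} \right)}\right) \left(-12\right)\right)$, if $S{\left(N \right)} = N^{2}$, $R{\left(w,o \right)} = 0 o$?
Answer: $\frac{64610}{3} \approx 21537.0$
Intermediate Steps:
$R{\left(w,o \right)} = 0$
$- 14 \left(-1530 + \left(R{\left(5,3 \right)} + S{\left(\frac{-1 - 4}{6} \right)}\right) \left(-12\right)\right) = - 14 \left(-1530 + \left(0 + \left(\frac{-1 - 4}{6}\right)^{2}\right) \left(-12\right)\right) = - 14 \left(-1530 + \left(0 + \left(\frac{1}{6} \left(-5\right)\right)^{2}\right) \left(-12\right)\right) = - 14 \left(-1530 + \left(0 + \left(- \frac{5}{6}\right)^{2}\right) \left(-12\right)\right) = - 14 \left(-1530 + \left(0 + \frac{25}{36}\right) \left(-12\right)\right) = - 14 \left(-1530 + \frac{25}{36} \left(-12\right)\right) = - 14 \left(-1530 - \frac{25}{3}\right) = \left(-14\right) \left(- \frac{4615}{3}\right) = \frac{64610}{3}$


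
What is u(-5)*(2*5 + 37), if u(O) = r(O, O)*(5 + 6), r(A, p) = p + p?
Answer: -5170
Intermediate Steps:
r(A, p) = 2*p
u(O) = 22*O (u(O) = (2*O)*(5 + 6) = (2*O)*11 = 22*O)
u(-5)*(2*5 + 37) = (22*(-5))*(2*5 + 37) = -110*(10 + 37) = -110*47 = -5170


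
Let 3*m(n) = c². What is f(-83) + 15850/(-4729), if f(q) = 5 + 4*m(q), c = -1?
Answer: 42301/14187 ≈ 2.9817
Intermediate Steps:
m(n) = ⅓ (m(n) = (⅓)*(-1)² = (⅓)*1 = ⅓)
f(q) = 19/3 (f(q) = 5 + 4*(⅓) = 5 + 4/3 = 19/3)
f(-83) + 15850/(-4729) = 19/3 + 15850/(-4729) = 19/3 + 15850*(-1/4729) = 19/3 - 15850/4729 = 42301/14187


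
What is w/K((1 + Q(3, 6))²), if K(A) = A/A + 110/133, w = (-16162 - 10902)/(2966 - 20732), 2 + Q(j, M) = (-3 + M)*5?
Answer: 257108/308367 ≈ 0.83377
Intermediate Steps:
Q(j, M) = -17 + 5*M (Q(j, M) = -2 + (-3 + M)*5 = -2 + (-15 + 5*M) = -17 + 5*M)
w = 13532/8883 (w = -27064/(-17766) = -27064*(-1/17766) = 13532/8883 ≈ 1.5234)
K(A) = 243/133 (K(A) = 1 + 110*(1/133) = 1 + 110/133 = 243/133)
w/K((1 + Q(3, 6))²) = 13532/(8883*(243/133)) = (13532/8883)*(133/243) = 257108/308367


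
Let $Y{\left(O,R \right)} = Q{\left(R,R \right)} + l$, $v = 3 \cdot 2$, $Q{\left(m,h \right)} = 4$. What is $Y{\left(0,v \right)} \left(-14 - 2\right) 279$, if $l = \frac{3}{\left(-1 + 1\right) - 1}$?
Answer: $-4464$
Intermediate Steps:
$l = -3$ ($l = \frac{3}{0 - 1} = \frac{3}{-1} = 3 \left(-1\right) = -3$)
$v = 6$
$Y{\left(O,R \right)} = 1$ ($Y{\left(O,R \right)} = 4 - 3 = 1$)
$Y{\left(0,v \right)} \left(-14 - 2\right) 279 = 1 \left(-14 - 2\right) 279 = 1 \left(-16\right) 279 = \left(-16\right) 279 = -4464$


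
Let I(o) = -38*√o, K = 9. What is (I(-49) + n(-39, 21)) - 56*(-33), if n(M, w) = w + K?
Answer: 1878 - 266*I ≈ 1878.0 - 266.0*I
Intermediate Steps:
n(M, w) = 9 + w (n(M, w) = w + 9 = 9 + w)
(I(-49) + n(-39, 21)) - 56*(-33) = (-266*I + (9 + 21)) - 56*(-33) = (-266*I + 30) + 1848 = (30 - 266*I) + 1848 = 1878 - 266*I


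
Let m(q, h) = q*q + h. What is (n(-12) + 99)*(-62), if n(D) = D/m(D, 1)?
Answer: -889266/145 ≈ -6132.9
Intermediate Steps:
m(q, h) = h + q**2 (m(q, h) = q**2 + h = h + q**2)
n(D) = D/(1 + D**2)
(n(-12) + 99)*(-62) = (-12/(1 + (-12)**2) + 99)*(-62) = (-12/(1 + 144) + 99)*(-62) = (-12/145 + 99)*(-62) = (14343/145)*(-62) = -889266/145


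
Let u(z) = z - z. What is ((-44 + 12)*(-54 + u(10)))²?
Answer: 2985984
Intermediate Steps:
u(z) = 0
((-44 + 12)*(-54 + u(10)))² = ((-44 + 12)*(-54 + 0))² = (-32*(-54))² = 1728² = 2985984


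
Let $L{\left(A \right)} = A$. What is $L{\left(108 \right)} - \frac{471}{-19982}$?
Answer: $\frac{2158527}{19982} \approx 108.02$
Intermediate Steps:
$L{\left(108 \right)} - \frac{471}{-19982} = 108 - \frac{471}{-19982} = 108 - 471 \left(- \frac{1}{19982}\right) = 108 - - \frac{471}{19982} = 108 + \frac{471}{19982} = \frac{2158527}{19982}$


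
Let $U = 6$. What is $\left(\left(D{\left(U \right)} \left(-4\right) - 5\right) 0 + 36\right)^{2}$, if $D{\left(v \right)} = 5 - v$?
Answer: $1296$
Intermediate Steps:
$\left(\left(D{\left(U \right)} \left(-4\right) - 5\right) 0 + 36\right)^{2} = \left(\left(\left(5 - 6\right) \left(-4\right) - 5\right) 0 + 36\right)^{2} = \left(\left(\left(-1\right) \left(-4\right) - 5\right) 0 + 36\right)^{2} = \left(\left(4 - 5\right) 0 + 36\right)^{2} = \left(\left(-1\right) 0 + 36\right)^{2} = \left(0 + 36\right)^{2} = 36^{2} = 1296$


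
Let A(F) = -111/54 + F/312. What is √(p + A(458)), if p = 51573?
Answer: √313766557/78 ≈ 227.10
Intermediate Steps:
A(F) = -37/18 + F/312 (A(F) = -111*1/54 + F*(1/312) = -37/18 + F/312)
√(p + A(458)) = √(51573 + (-37/18 + (1/312)*458)) = √(51573 + (-37/18 + 229/156)) = √(51573 - 275/468) = √(24135889/468) = √313766557/78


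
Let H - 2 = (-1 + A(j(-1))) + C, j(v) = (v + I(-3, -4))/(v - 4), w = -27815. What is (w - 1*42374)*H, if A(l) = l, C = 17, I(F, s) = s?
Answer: -1333591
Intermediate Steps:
j(v) = 1 (j(v) = (v - 4)/(v - 4) = (-4 + v)/(-4 + v) = 1)
H = 19 (H = 2 + ((-1 + 1) + 17) = 2 + (0 + 17) = 2 + 17 = 19)
(w - 1*42374)*H = (-27815 - 1*42374)*19 = (-27815 - 42374)*19 = -70189*19 = -1333591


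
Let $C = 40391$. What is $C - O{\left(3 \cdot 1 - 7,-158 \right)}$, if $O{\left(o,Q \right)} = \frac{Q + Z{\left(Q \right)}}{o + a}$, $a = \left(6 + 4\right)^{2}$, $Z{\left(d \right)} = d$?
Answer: $\frac{969463}{24} \approx 40394.0$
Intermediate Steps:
$a = 100$ ($a = 10^{2} = 100$)
$O{\left(o,Q \right)} = \frac{2 Q}{100 + o}$ ($O{\left(o,Q \right)} = \frac{Q + Q}{o + 100} = \frac{2 Q}{100 + o}$)
$C - O{\left(3 \cdot 1 - 7,-158 \right)} = 40391 - 2 \left(-158\right) \frac{1}{100 + \left(3 \cdot 1 - 7\right)} = 40391 - 2 \left(-158\right) \frac{1}{100 + \left(3 - 7\right)} = 40391 - 2 \left(-158\right) \frac{1}{100 - 4} = 40391 - 2 \left(-158\right) \frac{1}{96} = 40391 - - \frac{79}{24} = 40391 + \frac{79}{24} = \frac{969463}{24}$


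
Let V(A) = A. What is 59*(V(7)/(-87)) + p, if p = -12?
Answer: -1457/87 ≈ -16.747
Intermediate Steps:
59*(V(7)/(-87)) + p = 59*(7/(-87)) - 12 = 59*(7*(-1/87)) - 12 = 59*(-7/87) - 12 = -413/87 - 12 = -1457/87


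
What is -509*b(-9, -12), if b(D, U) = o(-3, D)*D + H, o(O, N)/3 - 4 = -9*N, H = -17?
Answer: 1176808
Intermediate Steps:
o(O, N) = 12 - 27*N (o(O, N) = 12 + 3*(-9*N) = 12 - 27*N)
b(D, U) = -17 + D*(12 - 27*D) (b(D, U) = (12 - 27*D)*D - 17 = D*(12 - 27*D) - 17 = -17 + D*(12 - 27*D))
-509*b(-9, -12) = -509*(-17 - 27*(-9)² + 12*(-9)) = -509*(-17 - 27*81 - 108) = -509*(-17 - 2187 - 108) = -509*(-2312) = 1176808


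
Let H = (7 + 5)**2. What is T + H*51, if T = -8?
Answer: 7336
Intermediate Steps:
H = 144 (H = 12**2 = 144)
T + H*51 = -8 + 144*51 = -8 + 7344 = 7336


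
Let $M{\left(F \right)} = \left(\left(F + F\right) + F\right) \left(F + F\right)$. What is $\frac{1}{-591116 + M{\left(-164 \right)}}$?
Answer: $- \frac{1}{429740} \approx -2.327 \cdot 10^{-6}$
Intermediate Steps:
$M{\left(F \right)} = 6 F^{2}$ ($M{\left(F \right)} = \left(2 F + F\right) 2 F = 3 F 2 F = 6 F^{2}$)
$\frac{1}{-591116 + M{\left(-164 \right)}} = \frac{1}{-591116 + 6 \left(-164\right)^{2}} = \frac{1}{-591116 + 6 \cdot 26896} = \frac{1}{-591116 + 161376} = \frac{1}{-429740} = - \frac{1}{429740}$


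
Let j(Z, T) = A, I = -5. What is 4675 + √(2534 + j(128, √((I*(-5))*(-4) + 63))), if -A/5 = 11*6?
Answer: 4675 + 2*√551 ≈ 4721.9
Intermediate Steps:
A = -330 (A = -55*6 = -5*66 = -330)
j(Z, T) = -330
4675 + √(2534 + j(128, √((I*(-5))*(-4) + 63))) = 4675 + √(2534 - 330) = 4675 + √2204 = 4675 + 2*√551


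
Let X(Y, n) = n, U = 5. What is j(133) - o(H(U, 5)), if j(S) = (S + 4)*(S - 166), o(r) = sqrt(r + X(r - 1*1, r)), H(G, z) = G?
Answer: -4521 - sqrt(10) ≈ -4524.2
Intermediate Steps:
o(r) = sqrt(2)*sqrt(r) (o(r) = sqrt(r + r) = sqrt(2*r) = sqrt(2)*sqrt(r))
j(S) = (-166 + S)*(4 + S) (j(S) = (4 + S)*(-166 + S) = (-166 + S)*(4 + S))
j(133) - o(H(U, 5)) = (-664 + 133**2 - 162*133) - sqrt(2)*sqrt(5) = (-664 + 17689 - 21546) - sqrt(10) = -4521 - sqrt(10)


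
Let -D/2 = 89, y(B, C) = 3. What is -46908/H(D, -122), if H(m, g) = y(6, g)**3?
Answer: -5212/3 ≈ -1737.3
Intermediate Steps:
D = -178 (D = -2*89 = -178)
H(m, g) = 27 (H(m, g) = 3**3 = 27)
-46908/H(D, -122) = -46908/27 = -46908*1/27 = -5212/3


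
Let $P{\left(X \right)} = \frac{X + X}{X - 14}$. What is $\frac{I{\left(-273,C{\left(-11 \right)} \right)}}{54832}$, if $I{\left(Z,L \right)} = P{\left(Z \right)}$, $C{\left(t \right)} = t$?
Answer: $\frac{39}{1124056} \approx 3.4696 \cdot 10^{-5}$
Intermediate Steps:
$P{\left(X \right)} = \frac{2 X}{-14 + X}$
$I{\left(Z,L \right)} = \frac{2 Z}{-14 + Z}$
$\frac{I{\left(-273,C{\left(-11 \right)} \right)}}{54832} = \frac{2 \left(-273\right) \frac{1}{-14 - 273}}{54832} = 2 \left(-273\right) \frac{1}{-287} \cdot \frac{1}{54832} = 2 \left(-273\right) \left(- \frac{1}{287}\right) \frac{1}{54832} = \frac{78}{41} \cdot \frac{1}{54832} = \frac{39}{1124056}$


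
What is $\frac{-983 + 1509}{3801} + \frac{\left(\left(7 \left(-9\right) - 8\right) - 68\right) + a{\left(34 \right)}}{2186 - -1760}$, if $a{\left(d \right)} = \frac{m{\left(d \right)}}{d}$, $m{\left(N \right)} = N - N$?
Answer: $\frac{1547257}{14998746} \approx 0.10316$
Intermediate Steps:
$m{\left(N \right)} = 0$
$a{\left(d \right)} = 0$ ($a{\left(d \right)} = \frac{0}{d} = 0$)
$\frac{-983 + 1509}{3801} + \frac{\left(\left(7 \left(-9\right) - 8\right) - 68\right) + a{\left(34 \right)}}{2186 - -1760} = \frac{-983 + 1509}{3801} + \frac{\left(\left(7 \left(-9\right) - 8\right) - 68\right) + 0}{2186 - -1760} = 526 \cdot \frac{1}{3801} + \frac{\left(\left(-63 - 8\right) - 68\right) + 0}{2186 + 1760} = \frac{526}{3801} + \frac{\left(-71 - 68\right) + 0}{3946} = \frac{526}{3801} + \left(-139 + 0\right) \frac{1}{3946} = \frac{526}{3801} - \frac{139}{3946} = \frac{1547257}{14998746}$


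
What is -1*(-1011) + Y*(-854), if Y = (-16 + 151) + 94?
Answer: -194555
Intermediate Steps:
Y = 229 (Y = 135 + 94 = 229)
-1*(-1011) + Y*(-854) = -1*(-1011) + 229*(-854) = 1011 - 195566 = -194555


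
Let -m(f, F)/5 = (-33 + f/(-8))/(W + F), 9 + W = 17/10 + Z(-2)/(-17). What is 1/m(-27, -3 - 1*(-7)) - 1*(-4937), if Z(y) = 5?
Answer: 497276881/100725 ≈ 4937.0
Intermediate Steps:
W = -1291/170 (W = -9 + (17/10 + 5/(-17)) = -9 + (17*(1/10) + 5*(-1/17)) = -9 + (17/10 - 5/17) = -9 + 239/170 = -1291/170 ≈ -7.5941)
m(f, F) = -5*(-33 - f/8)/(-1291/170 + F) (m(f, F) = -5*(-33 + f/(-8))/(-1291/170 + F) = -5*(-33 + f*(-1/8))/(-1291/170 + F) = -5*(-33 - f/8)/(-1291/170 + F))
1/m(-27, -3 - 1*(-7)) - 1*(-4937) = 1/(425*(264 - 27)/(4*(-1291 + 170*(-3 - 1*(-7))))) - 1*(-4937) = 1/((425/4)*237/(-1291 + 170*(-3 + 7))) + 4937 = 1/((425/4)*237/(-1291 + 170*4)) + 4937 = 1/((425/4)*237/(-1291 + 680)) + 4937 = 1/((425/4)*237/(-611)) + 4937 = 1/((425/4)*(-1/611)*237) + 4937 = 1/(-100725/2444) + 4937 = -2444/100725 + 4937 = 497276881/100725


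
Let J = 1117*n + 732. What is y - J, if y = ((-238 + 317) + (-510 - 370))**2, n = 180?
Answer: 439809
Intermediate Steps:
y = 641601 (y = (79 - 880)**2 = (-801)**2 = 641601)
J = 201792 (J = 1117*180 + 732 = 201060 + 732 = 201792)
y - J = 641601 - 1*201792 = 641601 - 201792 = 439809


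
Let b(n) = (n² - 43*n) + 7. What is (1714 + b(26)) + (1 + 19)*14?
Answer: 1559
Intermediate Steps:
b(n) = 7 + n² - 43*n
(1714 + b(26)) + (1 + 19)*14 = (1714 + (7 + 26² - 43*26)) + (1 + 19)*14 = (1714 + (7 + 676 - 1118)) + 20*14 = (1714 - 435) + 280 = 1279 + 280 = 1559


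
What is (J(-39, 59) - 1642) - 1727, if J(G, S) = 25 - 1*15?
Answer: -3359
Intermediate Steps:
J(G, S) = 10 (J(G, S) = 25 - 15 = 10)
(J(-39, 59) - 1642) - 1727 = (10 - 1642) - 1727 = -1632 - 1727 = -3359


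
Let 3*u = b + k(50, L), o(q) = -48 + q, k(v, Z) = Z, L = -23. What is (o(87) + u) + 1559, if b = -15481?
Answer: -3570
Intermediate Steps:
u = -5168 (u = (-15481 - 23)/3 = (⅓)*(-15504) = -5168)
(o(87) + u) + 1559 = ((-48 + 87) - 5168) + 1559 = (39 - 5168) + 1559 = -5129 + 1559 = -3570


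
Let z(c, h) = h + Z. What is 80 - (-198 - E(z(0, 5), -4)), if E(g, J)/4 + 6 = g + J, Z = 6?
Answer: 282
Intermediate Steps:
z(c, h) = 6 + h (z(c, h) = h + 6 = 6 + h)
E(g, J) = -24 + 4*J + 4*g (E(g, J) = -24 + 4*(g + J) = -24 + 4*(J + g) = -24 + (4*J + 4*g) = -24 + 4*J + 4*g)
80 - (-198 - E(z(0, 5), -4)) = 80 - (-198 - (-24 + 4*(-4) + 4*(6 + 5))) = 80 - (-198 - (-24 - 16 + 4*11)) = 80 - (-198 - (-24 - 16 + 44)) = 80 - (-198 - 1*4) = 80 - (-198 - 4) = 80 - 1*(-202) = 80 + 202 = 282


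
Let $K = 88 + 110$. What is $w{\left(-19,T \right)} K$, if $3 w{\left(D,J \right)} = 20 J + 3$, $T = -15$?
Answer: $-19602$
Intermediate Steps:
$K = 198$
$w{\left(D,J \right)} = 1 + \frac{20 J}{3}$ ($w{\left(D,J \right)} = \frac{20 J + 3}{3} = \frac{3 + 20 J}{3} = 1 + \frac{20 J}{3}$)
$w{\left(-19,T \right)} K = \left(1 + \frac{20}{3} \left(-15\right)\right) 198 = \left(1 - 100\right) 198 = \left(-99\right) 198 = -19602$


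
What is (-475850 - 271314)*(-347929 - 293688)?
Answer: 479393124188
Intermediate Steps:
(-475850 - 271314)*(-347929 - 293688) = -747164*(-641617) = 479393124188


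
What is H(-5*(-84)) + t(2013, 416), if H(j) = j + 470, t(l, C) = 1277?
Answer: 2167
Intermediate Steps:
H(j) = 470 + j
H(-5*(-84)) + t(2013, 416) = (470 - 5*(-84)) + 1277 = (470 + 420) + 1277 = 890 + 1277 = 2167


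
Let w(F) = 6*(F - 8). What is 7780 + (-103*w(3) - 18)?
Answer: 10852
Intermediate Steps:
w(F) = -48 + 6*F (w(F) = 6*(-8 + F) = -48 + 6*F)
7780 + (-103*w(3) - 18) = 7780 + (-103*(-48 + 6*3) - 18) = 7780 + (-103*(-48 + 18) - 18) = 7780 + (-103*(-30) - 18) = 7780 + (3090 - 18) = 7780 + 3072 = 10852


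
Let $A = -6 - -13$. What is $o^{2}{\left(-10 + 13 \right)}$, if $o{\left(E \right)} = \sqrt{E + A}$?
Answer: $10$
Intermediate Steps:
$A = 7$ ($A = -6 + 13 = 7$)
$o{\left(E \right)} = \sqrt{7 + E}$ ($o{\left(E \right)} = \sqrt{E + 7} = \sqrt{7 + E}$)
$o^{2}{\left(-10 + 13 \right)} = \left(\sqrt{7 + \left(-10 + 13\right)}\right)^{2} = \left(\sqrt{7 + 3}\right)^{2} = \left(\sqrt{10}\right)^{2} = 10$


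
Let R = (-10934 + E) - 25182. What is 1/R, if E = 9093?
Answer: -1/27023 ≈ -3.7006e-5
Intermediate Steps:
R = -27023 (R = (-10934 + 9093) - 25182 = -1841 - 25182 = -27023)
1/R = 1/(-27023) = -1/27023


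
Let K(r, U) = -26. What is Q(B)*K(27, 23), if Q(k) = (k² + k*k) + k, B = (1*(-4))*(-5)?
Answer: -21320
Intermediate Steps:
B = 20 (B = -4*(-5) = 20)
Q(k) = k + 2*k² (Q(k) = (k² + k²) + k = 2*k² + k = k + 2*k²)
Q(B)*K(27, 23) = (20*(1 + 2*20))*(-26) = (20*(1 + 40))*(-26) = (20*41)*(-26) = 820*(-26) = -21320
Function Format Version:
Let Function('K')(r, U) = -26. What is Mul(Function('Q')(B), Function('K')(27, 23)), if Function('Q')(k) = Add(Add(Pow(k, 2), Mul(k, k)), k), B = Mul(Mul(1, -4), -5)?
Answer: -21320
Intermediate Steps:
B = 20 (B = Mul(-4, -5) = 20)
Function('Q')(k) = Add(k, Mul(2, Pow(k, 2))) (Function('Q')(k) = Add(Add(Pow(k, 2), Pow(k, 2)), k) = Add(Mul(2, Pow(k, 2)), k) = Add(k, Mul(2, Pow(k, 2))))
Mul(Function('Q')(B), Function('K')(27, 23)) = Mul(Mul(20, Add(1, Mul(2, 20))), -26) = Mul(Mul(20, Add(1, 40)), -26) = Mul(Mul(20, 41), -26) = Mul(820, -26) = -21320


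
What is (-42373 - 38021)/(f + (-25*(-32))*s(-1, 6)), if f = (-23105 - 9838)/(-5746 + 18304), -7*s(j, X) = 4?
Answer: 112176428/641527 ≈ 174.86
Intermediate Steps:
s(j, X) = -4/7 (s(j, X) = -1/7*4 = -4/7)
f = -10981/4186 (f = -32943/12558 = -32943*1/12558 = -10981/4186 ≈ -2.6233)
(-42373 - 38021)/(f + (-25*(-32))*s(-1, 6)) = (-42373 - 38021)/(-10981/4186 - 25*(-32)*(-4/7)) = -80394/(-10981/4186 + 800*(-4/7)) = -80394/(-10981/4186 - 3200/7) = -80394/(-1924581/4186) = -80394*(-4186/1924581) = 112176428/641527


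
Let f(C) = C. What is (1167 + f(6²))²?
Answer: 1447209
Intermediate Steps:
(1167 + f(6²))² = (1167 + 6²)² = (1167 + 36)² = 1203² = 1447209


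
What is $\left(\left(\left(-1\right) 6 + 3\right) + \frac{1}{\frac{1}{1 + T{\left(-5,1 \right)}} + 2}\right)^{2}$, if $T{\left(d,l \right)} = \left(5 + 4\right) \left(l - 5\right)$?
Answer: $\frac{29584}{4761} \approx 6.2138$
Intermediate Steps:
$T{\left(d,l \right)} = -45 + 9 l$ ($T{\left(d,l \right)} = 9 \left(-5 + l\right) = -45 + 9 l$)
$\left(\left(\left(-1\right) 6 + 3\right) + \frac{1}{\frac{1}{1 + T{\left(-5,1 \right)}} + 2}\right)^{2} = \left(\left(\left(-1\right) 6 + 3\right) + \frac{1}{\frac{1}{1 + \left(-45 + 9 \cdot 1\right)} + 2}\right)^{2} = \left(\left(-6 + 3\right) + \frac{1}{\frac{1}{1 + \left(-45 + 9\right)} + 2}\right)^{2} = \left(-3 + \frac{1}{\frac{1}{1 - 36} + 2}\right)^{2} = \left(-3 + \frac{1}{\frac{1}{-35} + 2}\right)^{2} = \left(-3 + \frac{1}{- \frac{1}{35} + 2}\right)^{2} = \left(-3 + \frac{1}{\frac{69}{35}}\right)^{2} = \left(-3 + \frac{35}{69}\right)^{2} = \left(- \frac{172}{69}\right)^{2} = \frac{29584}{4761}$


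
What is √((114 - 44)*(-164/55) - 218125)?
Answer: I*√26418381/11 ≈ 467.26*I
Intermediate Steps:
√((114 - 44)*(-164/55) - 218125) = √(70*(-164*1/55) - 218125) = √(70*(-164/55) - 218125) = √(-2296/11 - 218125) = √(-2401671/11) = I*√26418381/11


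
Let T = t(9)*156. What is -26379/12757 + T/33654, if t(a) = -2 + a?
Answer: -145638037/71554013 ≈ -2.0354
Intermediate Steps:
T = 1092 (T = (-2 + 9)*156 = 7*156 = 1092)
-26379/12757 + T/33654 = -26379/12757 + 1092/33654 = -26379*1/12757 + 1092*(1/33654) = -26379/12757 + 182/5609 = -145638037/71554013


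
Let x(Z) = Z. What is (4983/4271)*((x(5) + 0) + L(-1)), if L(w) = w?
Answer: 19932/4271 ≈ 4.6668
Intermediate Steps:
(4983/4271)*((x(5) + 0) + L(-1)) = (4983/4271)*((5 + 0) - 1) = (4983*(1/4271))*(5 - 1) = (4983/4271)*4 = 19932/4271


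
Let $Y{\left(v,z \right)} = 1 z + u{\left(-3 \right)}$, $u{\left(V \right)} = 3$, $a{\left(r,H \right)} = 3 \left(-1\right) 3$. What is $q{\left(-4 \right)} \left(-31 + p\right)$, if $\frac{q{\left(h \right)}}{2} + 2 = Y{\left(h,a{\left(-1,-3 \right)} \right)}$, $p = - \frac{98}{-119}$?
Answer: $\frac{8208}{17} \approx 482.82$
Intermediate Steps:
$a{\left(r,H \right)} = -9$ ($a{\left(r,H \right)} = \left(-3\right) 3 = -9$)
$Y{\left(v,z \right)} = 3 + z$ ($Y{\left(v,z \right)} = 1 z + 3 = z + 3 = 3 + z$)
$p = \frac{14}{17}$ ($p = \left(-98\right) \left(- \frac{1}{119}\right) = \frac{14}{17} \approx 0.82353$)
$q{\left(h \right)} = -16$ ($q{\left(h \right)} = -4 + 2 \left(3 - 9\right) = -4 + 2 \left(-6\right) = -4 - 12 = -16$)
$q{\left(-4 \right)} \left(-31 + p\right) = - 16 \left(-31 + \frac{14}{17}\right) = \left(-16\right) \left(- \frac{513}{17}\right) = \frac{8208}{17}$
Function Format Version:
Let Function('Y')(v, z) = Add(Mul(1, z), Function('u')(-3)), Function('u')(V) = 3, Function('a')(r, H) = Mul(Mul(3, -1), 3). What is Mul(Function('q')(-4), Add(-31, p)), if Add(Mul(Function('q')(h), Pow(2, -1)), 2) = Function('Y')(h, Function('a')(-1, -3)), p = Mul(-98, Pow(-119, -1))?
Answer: Rational(8208, 17) ≈ 482.82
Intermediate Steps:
Function('a')(r, H) = -9 (Function('a')(r, H) = Mul(-3, 3) = -9)
Function('Y')(v, z) = Add(3, z) (Function('Y')(v, z) = Add(Mul(1, z), 3) = Add(z, 3) = Add(3, z))
p = Rational(14, 17) (p = Mul(-98, Rational(-1, 119)) = Rational(14, 17) ≈ 0.82353)
Function('q')(h) = -16 (Function('q')(h) = Add(-4, Mul(2, Add(3, -9))) = Add(-4, Mul(2, -6)) = Add(-4, -12) = -16)
Mul(Function('q')(-4), Add(-31, p)) = Mul(-16, Add(-31, Rational(14, 17))) = Mul(-16, Rational(-513, 17)) = Rational(8208, 17)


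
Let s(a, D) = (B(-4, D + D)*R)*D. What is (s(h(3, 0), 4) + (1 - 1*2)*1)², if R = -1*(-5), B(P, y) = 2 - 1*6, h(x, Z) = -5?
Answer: 6561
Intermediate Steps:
B(P, y) = -4 (B(P, y) = 2 - 6 = -4)
R = 5
s(a, D) = -20*D (s(a, D) = (-4*5)*D = -20*D)
(s(h(3, 0), 4) + (1 - 1*2)*1)² = (-20*4 + (1 - 1*2)*1)² = (-80 + (1 - 2)*1)² = (-80 - 1*1)² = (-80 - 1)² = (-81)² = 6561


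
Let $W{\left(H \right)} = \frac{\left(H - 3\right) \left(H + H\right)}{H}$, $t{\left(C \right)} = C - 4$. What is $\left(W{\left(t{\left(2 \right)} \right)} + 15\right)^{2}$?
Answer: $25$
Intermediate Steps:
$t{\left(C \right)} = -4 + C$
$W{\left(H \right)} = -6 + 2 H$ ($W{\left(H \right)} = \frac{\left(-3 + H\right) 2 H}{H} = \frac{2 H \left(-3 + H\right)}{H} = -6 + 2 H$)
$\left(W{\left(t{\left(2 \right)} \right)} + 15\right)^{2} = \left(\left(-6 + 2 \left(-4 + 2\right)\right) + 15\right)^{2} = \left(\left(-6 + 2 \left(-2\right)\right) + 15\right)^{2} = \left(\left(-6 - 4\right) + 15\right)^{2} = \left(-10 + 15\right)^{2} = 5^{2} = 25$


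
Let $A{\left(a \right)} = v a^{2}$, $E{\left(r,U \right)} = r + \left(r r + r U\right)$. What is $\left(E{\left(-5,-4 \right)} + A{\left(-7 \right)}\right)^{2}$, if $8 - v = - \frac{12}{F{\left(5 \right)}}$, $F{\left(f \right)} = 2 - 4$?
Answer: $19044$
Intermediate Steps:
$F{\left(f \right)} = -2$ ($F{\left(f \right)} = 2 - 4 = -2$)
$E{\left(r,U \right)} = r + r^{2} + U r$ ($E{\left(r,U \right)} = r + \left(r^{2} + U r\right) = r + r^{2} + U r$)
$v = 2$ ($v = 8 - - \frac{12}{-2} = 8 - \left(-12\right) \left(- \frac{1}{2}\right) = 8 - 6 = 2$)
$A{\left(a \right)} = 2 a^{2}$
$\left(E{\left(-5,-4 \right)} + A{\left(-7 \right)}\right)^{2} = \left(- 5 \left(1 - 4 - 5\right) + 2 \left(-7\right)^{2}\right)^{2} = \left(\left(-5\right) \left(-8\right) + 2 \cdot 49\right)^{2} = \left(40 + 98\right)^{2} = 138^{2} = 19044$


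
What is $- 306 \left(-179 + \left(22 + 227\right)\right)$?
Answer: $-21420$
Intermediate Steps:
$- 306 \left(-179 + \left(22 + 227\right)\right) = - 306 \left(-179 + 249\right) = \left(-306\right) 70 = -21420$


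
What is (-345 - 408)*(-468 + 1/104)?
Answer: 36649263/104 ≈ 3.5240e+5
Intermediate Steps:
(-345 - 408)*(-468 + 1/104) = -753*(-468 + 1/104) = -753*(-48671/104) = 36649263/104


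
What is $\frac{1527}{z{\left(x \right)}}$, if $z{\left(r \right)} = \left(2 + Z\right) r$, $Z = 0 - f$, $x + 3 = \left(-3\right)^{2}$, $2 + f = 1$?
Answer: $\frac{509}{6} \approx 84.833$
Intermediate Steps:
$f = -1$ ($f = -2 + 1 = -1$)
$x = 6$ ($x = -3 + \left(-3\right)^{2} = -3 + 9 = 6$)
$Z = 1$ ($Z = 0 - -1 = 0 + 1 = 1$)
$z{\left(r \right)} = 3 r$ ($z{\left(r \right)} = \left(2 + 1\right) r = 3 r$)
$\frac{1527}{z{\left(x \right)}} = \frac{1527}{3 \cdot 6} = \frac{1527}{18} = 1527 \cdot \frac{1}{18} = \frac{509}{6}$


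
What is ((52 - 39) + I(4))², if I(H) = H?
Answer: 289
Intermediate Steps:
((52 - 39) + I(4))² = ((52 - 39) + 4)² = (13 + 4)² = 17² = 289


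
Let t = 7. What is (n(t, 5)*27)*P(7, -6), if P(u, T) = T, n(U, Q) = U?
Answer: -1134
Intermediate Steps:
(n(t, 5)*27)*P(7, -6) = (7*27)*(-6) = 189*(-6) = -1134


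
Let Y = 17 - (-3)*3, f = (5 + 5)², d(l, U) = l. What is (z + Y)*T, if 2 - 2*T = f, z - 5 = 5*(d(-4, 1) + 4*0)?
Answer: -539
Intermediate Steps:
f = 100 (f = 10² = 100)
z = -15 (z = 5 + 5*(-4 + 4*0) = 5 + 5*(-4 + 0) = 5 + 5*(-4) = 5 - 20 = -15)
T = -49 (T = 1 - ½*100 = 1 - 50 = -49)
Y = 26 (Y = 17 - 1*(-9) = 17 + 9 = 26)
(z + Y)*T = (-15 + 26)*(-49) = 11*(-49) = -539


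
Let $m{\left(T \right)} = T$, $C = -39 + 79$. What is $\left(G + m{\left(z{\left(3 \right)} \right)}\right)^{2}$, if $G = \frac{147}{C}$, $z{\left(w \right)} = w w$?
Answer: $\frac{257049}{1600} \approx 160.66$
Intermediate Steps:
$z{\left(w \right)} = w^{2}$
$C = 40$
$G = \frac{147}{40} \approx 3.675$
$\left(G + m{\left(z{\left(3 \right)} \right)}\right)^{2} = \left(\frac{147}{40} + 3^{2}\right)^{2} = \left(\frac{147}{40} + 9\right)^{2} = \left(\frac{507}{40}\right)^{2} = \frac{257049}{1600}$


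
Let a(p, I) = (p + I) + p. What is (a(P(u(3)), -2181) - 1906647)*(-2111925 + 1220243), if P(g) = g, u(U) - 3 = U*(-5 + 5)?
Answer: 1702062218604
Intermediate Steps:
u(U) = 3 (u(U) = 3 + U*(-5 + 5) = 3 + U*0 = 3 + 0 = 3)
a(p, I) = I + 2*p (a(p, I) = (I + p) + p = I + 2*p)
(a(P(u(3)), -2181) - 1906647)*(-2111925 + 1220243) = ((-2181 + 2*3) - 1906647)*(-2111925 + 1220243) = ((-2181 + 6) - 1906647)*(-891682) = (-2175 - 1906647)*(-891682) = -1908822*(-891682) = 1702062218604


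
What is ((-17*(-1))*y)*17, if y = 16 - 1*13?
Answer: 867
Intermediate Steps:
y = 3 (y = 16 - 13 = 3)
((-17*(-1))*y)*17 = (-17*(-1)*3)*17 = (17*3)*17 = 51*17 = 867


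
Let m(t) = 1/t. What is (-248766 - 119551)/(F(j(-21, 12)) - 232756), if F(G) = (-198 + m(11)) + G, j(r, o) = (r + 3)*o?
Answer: 4051487/2564869 ≈ 1.5796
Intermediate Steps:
j(r, o) = o*(3 + r) (j(r, o) = (3 + r)*o = o*(3 + r))
F(G) = -2177/11 + G (F(G) = (-198 + 1/11) + G = -2177/11 + G)
(-248766 - 119551)/(F(j(-21, 12)) - 232756) = (-248766 - 119551)/((-2177/11 + 12*(3 - 21)) - 232756) = -368317/((-2177/11 + 12*(-18)) - 232756) = -368317/((-2177/11 - 216) - 232756) = -368317/(-4553/11 - 232756) = -368317/(-2564869/11) = -368317*(-11/2564869) = 4051487/2564869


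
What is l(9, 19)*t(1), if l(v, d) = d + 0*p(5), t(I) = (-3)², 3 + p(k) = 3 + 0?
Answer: 171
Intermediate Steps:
p(k) = 0 (p(k) = -3 + (3 + 0) = -3 + 3 = 0)
t(I) = 9
l(v, d) = d (l(v, d) = d + 0*0 = d + 0 = d)
l(9, 19)*t(1) = 19*9 = 171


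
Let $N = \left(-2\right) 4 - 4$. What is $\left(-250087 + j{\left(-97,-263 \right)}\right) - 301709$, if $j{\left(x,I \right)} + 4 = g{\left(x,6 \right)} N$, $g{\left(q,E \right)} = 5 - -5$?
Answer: $-551920$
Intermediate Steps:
$g{\left(q,E \right)} = 10$ ($g{\left(q,E \right)} = 5 + 5 = 10$)
$N = -12$ ($N = -8 - 4 = -12$)
$j{\left(x,I \right)} = -124$ ($j{\left(x,I \right)} = -4 + 10 \left(-12\right) = -4 - 120 = -124$)
$\left(-250087 + j{\left(-97,-263 \right)}\right) - 301709 = \left(-250087 - 124\right) - 301709 = -250211 - 301709 = -551920$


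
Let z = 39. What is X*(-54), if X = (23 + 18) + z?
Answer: -4320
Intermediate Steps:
X = 80 (X = (23 + 18) + 39 = 41 + 39 = 80)
X*(-54) = 80*(-54) = -4320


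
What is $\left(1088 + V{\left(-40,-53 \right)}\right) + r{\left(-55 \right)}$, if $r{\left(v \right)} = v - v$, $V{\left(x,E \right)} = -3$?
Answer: $1085$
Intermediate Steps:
$r{\left(v \right)} = 0$
$\left(1088 + V{\left(-40,-53 \right)}\right) + r{\left(-55 \right)} = \left(1088 - 3\right) + 0 = 1085 + 0 = 1085$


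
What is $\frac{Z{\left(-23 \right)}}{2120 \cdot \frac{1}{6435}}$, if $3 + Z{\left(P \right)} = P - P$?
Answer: $- \frac{3861}{424} \approx -9.1061$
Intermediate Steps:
$Z{\left(P \right)} = -3$ ($Z{\left(P \right)} = -3 + \left(P - P\right) = -3 + 0 = -3$)
$\frac{Z{\left(-23 \right)}}{2120 \cdot \frac{1}{6435}} = - \frac{3}{2120 \cdot \frac{1}{6435}} = - \frac{3}{\frac{424}{1287}} = \left(-3\right) \frac{1287}{424} = - \frac{3861}{424}$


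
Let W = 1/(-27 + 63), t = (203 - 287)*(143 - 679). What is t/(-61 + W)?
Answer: -1620864/2195 ≈ -738.43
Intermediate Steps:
t = 45024 (t = -84*(-536) = 45024)
W = 1/36 ≈ 0.027778
t/(-61 + W) = 45024/(-61 + 1/36) = 45024/(-2195/36) = 45024*(-36/2195) = -1620864/2195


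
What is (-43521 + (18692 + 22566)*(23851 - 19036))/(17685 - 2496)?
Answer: 66204583/5063 ≈ 13076.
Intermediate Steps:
(-43521 + (18692 + 22566)*(23851 - 19036))/(17685 - 2496) = (-43521 + 41258*4815)/15189 = (-43521 + 198657270)*(1/15189) = 198613749*(1/15189) = 66204583/5063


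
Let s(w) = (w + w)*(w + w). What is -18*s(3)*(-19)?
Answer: 12312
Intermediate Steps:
s(w) = 4*w² (s(w) = (2*w)*(2*w) = 4*w²)
-18*s(3)*(-19) = -72*3²*(-19) = -72*9*(-19) = -18*36*(-19) = -648*(-19) = 12312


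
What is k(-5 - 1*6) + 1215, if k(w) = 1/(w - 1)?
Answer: 14579/12 ≈ 1214.9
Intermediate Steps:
k(w) = 1/(-1 + w)
k(-5 - 1*6) + 1215 = 1/(-1 + (-5 - 1*6)) + 1215 = 1/(-1 + (-5 - 6)) + 1215 = 1/(-1 - 11) + 1215 = 1/(-12) + 1215 = -1/12 + 1215 = 14579/12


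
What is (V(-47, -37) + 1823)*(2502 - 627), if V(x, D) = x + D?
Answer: 3260625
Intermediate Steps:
V(x, D) = D + x
(V(-47, -37) + 1823)*(2502 - 627) = ((-37 - 47) + 1823)*(2502 - 627) = (-84 + 1823)*1875 = 1739*1875 = 3260625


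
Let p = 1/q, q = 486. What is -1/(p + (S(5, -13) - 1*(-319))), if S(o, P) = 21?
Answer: -486/165241 ≈ -0.0029412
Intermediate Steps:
p = 1/486 ≈ 0.0020576
-1/(p + (S(5, -13) - 1*(-319))) = -1/(1/486 + (21 - 1*(-319))) = -1/(1/486 + (21 + 319)) = -1/(1/486 + 340) = -1/165241/486 = -1*486/165241 = -486/165241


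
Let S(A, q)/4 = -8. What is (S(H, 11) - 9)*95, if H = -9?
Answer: -3895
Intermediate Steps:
S(A, q) = -32 (S(A, q) = 4*(-8) = -32)
(S(H, 11) - 9)*95 = (-32 - 9)*95 = -41*95 = -3895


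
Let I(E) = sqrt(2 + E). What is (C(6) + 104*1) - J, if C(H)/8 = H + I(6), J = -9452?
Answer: 9604 + 16*sqrt(2) ≈ 9626.6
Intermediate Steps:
C(H) = 8*H + 16*sqrt(2) (C(H) = 8*(H + sqrt(2 + 6)) = 8*(H + sqrt(8)) = 8*(H + 2*sqrt(2)) = 8*H + 16*sqrt(2))
(C(6) + 104*1) - J = ((8*6 + 16*sqrt(2)) + 104*1) - 1*(-9452) = ((48 + 16*sqrt(2)) + 104) + 9452 = (152 + 16*sqrt(2)) + 9452 = 9604 + 16*sqrt(2)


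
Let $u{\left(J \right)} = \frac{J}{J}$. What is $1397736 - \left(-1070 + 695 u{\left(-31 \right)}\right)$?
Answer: $1398111$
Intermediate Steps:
$u{\left(J \right)} = 1$
$1397736 - \left(-1070 + 695 u{\left(-31 \right)}\right) = 1397736 - \left(-1070 + 695 \cdot 1\right) = 1397736 - \left(-1070 + 695\right) = 1397736 - -375 = 1397736 + 375 = 1398111$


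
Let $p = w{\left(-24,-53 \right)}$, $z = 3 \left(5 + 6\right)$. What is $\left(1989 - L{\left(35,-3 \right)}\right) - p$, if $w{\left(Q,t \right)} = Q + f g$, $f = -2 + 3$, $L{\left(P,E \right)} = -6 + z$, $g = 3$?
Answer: $1983$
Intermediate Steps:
$z = 33$ ($z = 3 \cdot 11 = 33$)
$L{\left(P,E \right)} = 27$ ($L{\left(P,E \right)} = -6 + 33 = 27$)
$f = 1$
$w{\left(Q,t \right)} = 3 + Q$ ($w{\left(Q,t \right)} = Q + 1 \cdot 3 = Q + 3 = 3 + Q$)
$p = -21$ ($p = 3 - 24 = -21$)
$\left(1989 - L{\left(35,-3 \right)}\right) - p = \left(1989 - 27\right) - -21 = \left(1989 - 27\right) + 21 = 1962 + 21 = 1983$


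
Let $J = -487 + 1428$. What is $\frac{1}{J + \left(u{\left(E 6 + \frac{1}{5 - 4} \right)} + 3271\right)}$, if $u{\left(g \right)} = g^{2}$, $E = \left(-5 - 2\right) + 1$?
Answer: $\frac{1}{5437} \approx 0.00018393$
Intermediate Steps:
$E = -6$ ($E = -7 + 1 = -6$)
$J = 941$
$\frac{1}{J + \left(u{\left(E 6 + \frac{1}{5 - 4} \right)} + 3271\right)} = \frac{1}{941 + \left(\left(\left(-6\right) 6 + \frac{1}{5 - 4}\right)^{2} + 3271\right)} = \frac{1}{941 + \left(\left(-36 + 1^{-1}\right)^{2} + 3271\right)} = \frac{1}{941 + \left(\left(-36 + 1\right)^{2} + 3271\right)} = \frac{1}{941 + \left(\left(-35\right)^{2} + 3271\right)} = \frac{1}{941 + \left(1225 + 3271\right)} = \frac{1}{941 + 4496} = \frac{1}{5437}$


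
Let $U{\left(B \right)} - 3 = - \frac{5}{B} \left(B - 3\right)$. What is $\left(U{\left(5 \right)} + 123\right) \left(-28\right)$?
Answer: $-3472$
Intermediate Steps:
$U{\left(B \right)} = 3 - \frac{5 \left(-3 + B\right)}{B}$ ($U{\left(B \right)} = 3 + - \frac{5}{B} \left(B - 3\right) = 3 + - \frac{5}{B} \left(-3 + B\right) = 3 - \frac{5 \left(-3 + B\right)}{B}$)
$\left(U{\left(5 \right)} + 123\right) \left(-28\right) = \left(\left(-2 + \frac{15}{5}\right) + 123\right) \left(-28\right) = \left(\left(-2 + 15 \cdot \frac{1}{5}\right) + 123\right) \left(-28\right) = \left(\left(-2 + 3\right) + 123\right) \left(-28\right) = \left(1 + 123\right) \left(-28\right) = 124 \left(-28\right) = -3472$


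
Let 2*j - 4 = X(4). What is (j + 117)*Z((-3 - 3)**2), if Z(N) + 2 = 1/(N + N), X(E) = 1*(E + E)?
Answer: -5863/24 ≈ -244.29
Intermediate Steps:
X(E) = 2*E (X(E) = 1*(2*E) = 2*E)
j = 6 (j = 2 + (2*4)/2 = 2 + (1/2)*8 = 2 + 4 = 6)
Z(N) = -2 + 1/(2*N) (Z(N) = -2 + 1/(N + N) = -2 + 1/(2*N))
(j + 117)*Z((-3 - 3)**2) = (6 + 117)*(-2 + 1/(2*((-3 - 3)**2))) = 123*(-2 + 1/(2*((-6)**2))) = 123*(-2 + (1/2)/36) = 123*(-2 + (1/2)*(1/36)) = 123*(-2 + 1/72) = 123*(-143/72) = -5863/24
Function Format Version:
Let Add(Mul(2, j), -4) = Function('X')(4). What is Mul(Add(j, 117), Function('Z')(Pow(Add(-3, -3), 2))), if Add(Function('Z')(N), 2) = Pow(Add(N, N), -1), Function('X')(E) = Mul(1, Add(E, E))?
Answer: Rational(-5863, 24) ≈ -244.29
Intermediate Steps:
Function('X')(E) = Mul(2, E) (Function('X')(E) = Mul(1, Mul(2, E)) = Mul(2, E))
j = 6 (j = Add(2, Mul(Rational(1, 2), Mul(2, 4))) = Add(2, Mul(Rational(1, 2), 8)) = Add(2, 4) = 6)
Function('Z')(N) = Add(-2, Mul(Rational(1, 2), Pow(N, -1))) (Function('Z')(N) = Add(-2, Pow(Add(N, N), -1)) = Add(-2, Pow(Mul(2, N), -1)) = Add(-2, Mul(Rational(1, 2), Pow(N, -1))))
Mul(Add(j, 117), Function('Z')(Pow(Add(-3, -3), 2))) = Mul(Add(6, 117), Add(-2, Mul(Rational(1, 2), Pow(Pow(Add(-3, -3), 2), -1)))) = Mul(123, Add(-2, Mul(Rational(1, 2), Pow(Pow(-6, 2), -1)))) = Mul(123, Add(-2, Mul(Rational(1, 2), Pow(36, -1)))) = Mul(123, Add(-2, Mul(Rational(1, 2), Rational(1, 36)))) = Mul(123, Add(-2, Rational(1, 72))) = Mul(123, Rational(-143, 72)) = Rational(-5863, 24)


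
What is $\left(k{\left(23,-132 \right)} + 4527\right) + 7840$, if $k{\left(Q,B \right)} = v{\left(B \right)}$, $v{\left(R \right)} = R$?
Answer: $12235$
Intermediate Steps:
$k{\left(Q,B \right)} = B$
$\left(k{\left(23,-132 \right)} + 4527\right) + 7840 = \left(-132 + 4527\right) + 7840 = 4395 + 7840 = 12235$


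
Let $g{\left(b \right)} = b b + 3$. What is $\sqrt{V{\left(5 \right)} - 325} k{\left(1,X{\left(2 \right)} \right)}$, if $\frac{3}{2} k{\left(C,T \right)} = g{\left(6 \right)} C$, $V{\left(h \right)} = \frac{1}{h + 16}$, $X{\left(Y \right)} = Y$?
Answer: $\frac{52 i \sqrt{35826}}{21} \approx 468.69 i$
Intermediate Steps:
$g{\left(b \right)} = 3 + b^{2}$ ($g{\left(b \right)} = b^{2} + 3 = 3 + b^{2}$)
$V{\left(h \right)} = \frac{1}{16 + h}$
$k{\left(C,T \right)} = 26 C$ ($k{\left(C,T \right)} = \frac{2 \left(3 + 6^{2}\right) C}{3} = \frac{2 \left(3 + 36\right) C}{3} = \frac{2 \cdot 39 C}{3} = 26 C$)
$\sqrt{V{\left(5 \right)} - 325} k{\left(1,X{\left(2 \right)} \right)} = \sqrt{\frac{1}{16 + 5} - 325} \cdot 26 \cdot 1 = \sqrt{\frac{1}{21} - 325} \cdot 26 = \sqrt{- \frac{6824}{21}} \cdot 26 = \frac{2 i \sqrt{35826}}{21} \cdot 26 = \frac{52 i \sqrt{35826}}{21}$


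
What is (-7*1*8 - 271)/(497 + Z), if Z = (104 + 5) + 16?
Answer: -327/622 ≈ -0.52572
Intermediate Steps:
Z = 125 (Z = 109 + 16 = 125)
(-7*1*8 - 271)/(497 + Z) = (-7*1*8 - 271)/(497 + 125) = (-7*8 - 271)/622 = (-56 - 271)*(1/622) = -327*1/622 = -327/622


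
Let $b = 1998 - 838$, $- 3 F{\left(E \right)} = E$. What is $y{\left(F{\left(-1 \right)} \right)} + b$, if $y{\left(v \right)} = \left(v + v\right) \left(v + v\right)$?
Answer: $\frac{10444}{9} \approx 1160.4$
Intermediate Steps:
$F{\left(E \right)} = - \frac{E}{3}$
$b = 1160$ ($b = 1998 - 838 = 1160$)
$y{\left(v \right)} = 4 v^{2}$ ($y{\left(v \right)} = 2 v 2 v = 4 v^{2}$)
$y{\left(F{\left(-1 \right)} \right)} + b = 4 \left(\left(- \frac{1}{3}\right) \left(-1\right)\right)^{2} + 1160 = \frac{4}{9} + 1160 = \frac{10444}{9}$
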